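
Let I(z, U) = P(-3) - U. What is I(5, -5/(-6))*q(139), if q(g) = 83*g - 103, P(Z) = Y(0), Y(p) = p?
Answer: -28585/3 ≈ -9528.3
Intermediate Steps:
P(Z) = 0
q(g) = -103 + 83*g
I(z, U) = -U (I(z, U) = 0 - U = -U)
I(5, -5/(-6))*q(139) = (-(-5)/(-6))*(-103 + 83*139) = (-(-5)*(-1)/6)*(-103 + 11537) = -1*⅚*11434 = -⅚*11434 = -28585/3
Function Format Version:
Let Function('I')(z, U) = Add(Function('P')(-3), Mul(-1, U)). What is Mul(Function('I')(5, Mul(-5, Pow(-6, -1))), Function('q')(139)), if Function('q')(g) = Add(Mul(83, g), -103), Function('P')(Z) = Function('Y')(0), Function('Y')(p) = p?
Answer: Rational(-28585, 3) ≈ -9528.3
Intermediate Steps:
Function('P')(Z) = 0
Function('q')(g) = Add(-103, Mul(83, g))
Function('I')(z, U) = Mul(-1, U) (Function('I')(z, U) = Add(0, Mul(-1, U)) = Mul(-1, U))
Mul(Function('I')(5, Mul(-5, Pow(-6, -1))), Function('q')(139)) = Mul(Mul(-1, Mul(-5, Pow(-6, -1))), Add(-103, Mul(83, 139))) = Mul(Mul(-1, Mul(-5, Rational(-1, 6))), Add(-103, 11537)) = Mul(Mul(-1, Rational(5, 6)), 11434) = Mul(Rational(-5, 6), 11434) = Rational(-28585, 3)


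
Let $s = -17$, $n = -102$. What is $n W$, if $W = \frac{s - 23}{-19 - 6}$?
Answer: $- \frac{816}{5} \approx -163.2$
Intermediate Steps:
$W = \frac{8}{5}$ ($W = \frac{-17 - 23}{-19 - 6} = - \frac{40}{-25} = \left(-40\right) \left(- \frac{1}{25}\right) = \frac{8}{5} \approx 1.6$)
$n W = \left(-102\right) \frac{8}{5} = - \frac{816}{5}$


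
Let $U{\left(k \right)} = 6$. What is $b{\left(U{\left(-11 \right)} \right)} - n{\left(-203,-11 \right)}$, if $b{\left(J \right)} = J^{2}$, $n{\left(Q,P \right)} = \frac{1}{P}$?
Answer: $\frac{397}{11} \approx 36.091$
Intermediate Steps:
$b{\left(U{\left(-11 \right)} \right)} - n{\left(-203,-11 \right)} = 6^{2} - \frac{1}{-11} = 36 - - \frac{1}{11} = 36 + \frac{1}{11} = \frac{397}{11}$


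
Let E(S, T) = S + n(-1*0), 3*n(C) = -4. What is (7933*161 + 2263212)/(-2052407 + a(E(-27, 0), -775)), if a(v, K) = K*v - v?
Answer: -10621275/6091261 ≈ -1.7437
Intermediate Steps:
n(C) = -4/3 (n(C) = (⅓)*(-4) = -4/3)
E(S, T) = -4/3 + S (E(S, T) = S - 4/3 = -4/3 + S)
a(v, K) = -v + K*v
(7933*161 + 2263212)/(-2052407 + a(E(-27, 0), -775)) = (7933*161 + 2263212)/(-2052407 + (-4/3 - 27)*(-1 - 775)) = (1277213 + 2263212)/(-2052407 - 85/3*(-776)) = 3540425/(-2052407 + 65960/3) = 3540425/(-6091261/3) = 3540425*(-3/6091261) = -10621275/6091261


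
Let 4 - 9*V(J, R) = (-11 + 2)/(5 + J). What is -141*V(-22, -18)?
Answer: -2773/51 ≈ -54.373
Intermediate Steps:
V(J, R) = 4/9 + 1/(5 + J) (V(J, R) = 4/9 - (-11 + 2)/(9*(5 + J)) = 4/9 - (-1)/(5 + J) = 4/9 + 1/(5 + J))
-141*V(-22, -18) = -47*(29 + 4*(-22))/(3*(5 - 22)) = -47*(29 - 88)/(3*(-17)) = -47*(-1)*(-59)/(3*17) = -141*59/153 = -2773/51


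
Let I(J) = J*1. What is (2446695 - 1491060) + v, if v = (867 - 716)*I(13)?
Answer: 957598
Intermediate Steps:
I(J) = J
v = 1963 (v = (867 - 716)*13 = 151*13 = 1963)
(2446695 - 1491060) + v = (2446695 - 1491060) + 1963 = 955635 + 1963 = 957598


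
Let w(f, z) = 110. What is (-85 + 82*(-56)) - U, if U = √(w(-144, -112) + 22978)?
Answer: -4677 - 4*√1443 ≈ -4828.9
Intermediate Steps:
U = 4*√1443 (U = √(110 + 22978) = √23088 = 4*√1443 ≈ 151.95)
(-85 + 82*(-56)) - U = (-85 + 82*(-56)) - 4*√1443 = (-85 - 4592) - 4*√1443 = -4677 - 4*√1443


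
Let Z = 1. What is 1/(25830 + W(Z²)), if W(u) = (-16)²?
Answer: 1/26086 ≈ 3.8335e-5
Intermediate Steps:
W(u) = 256
1/(25830 + W(Z²)) = 1/(25830 + 256) = 1/26086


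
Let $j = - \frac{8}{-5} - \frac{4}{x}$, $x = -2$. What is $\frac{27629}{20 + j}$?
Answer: $\frac{138145}{118} \approx 1170.7$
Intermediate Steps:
$j = \frac{18}{5}$ ($j = - \frac{8}{-5} - \frac{4}{-2} = \left(-8\right) \left(- \frac{1}{5}\right) - -2 = \frac{8}{5} + 2 = \frac{18}{5} \approx 3.6$)
$\frac{27629}{20 + j} = \frac{27629}{20 + \frac{18}{5}} = \frac{27629}{\frac{118}{5}} = 27629 \cdot \frac{5}{118} = \frac{138145}{118}$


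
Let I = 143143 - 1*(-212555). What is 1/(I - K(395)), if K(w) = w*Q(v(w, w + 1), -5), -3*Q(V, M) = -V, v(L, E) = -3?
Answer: 1/356093 ≈ 2.8083e-6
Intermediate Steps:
Q(V, M) = V/3 (Q(V, M) = -(-1)*V/3 = V/3)
K(w) = -w (K(w) = w*((⅓)*(-3)) = w*(-1) = -w)
I = 355698 (I = 143143 + 212555 = 355698)
1/(I - K(395)) = 1/(355698 - (-1)*395) = 1/(355698 - 1*(-395)) = 1/(355698 + 395) = 1/356093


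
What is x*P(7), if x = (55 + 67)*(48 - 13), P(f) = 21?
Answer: 89670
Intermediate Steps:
x = 4270 (x = 122*35 = 4270)
x*P(7) = 4270*21 = 89670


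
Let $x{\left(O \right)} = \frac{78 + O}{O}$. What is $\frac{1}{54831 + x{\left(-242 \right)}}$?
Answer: $\frac{121}{6634633} \approx 1.8238 \cdot 10^{-5}$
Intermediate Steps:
$x{\left(O \right)} = \frac{78 + O}{O}$
$\frac{1}{54831 + x{\left(-242 \right)}} = \frac{1}{54831 + \frac{78 - 242}{-242}} = \frac{1}{54831 - - \frac{82}{121}} = \frac{1}{54831 + \frac{82}{121}} = \frac{1}{\frac{6634633}{121}} = \frac{121}{6634633}$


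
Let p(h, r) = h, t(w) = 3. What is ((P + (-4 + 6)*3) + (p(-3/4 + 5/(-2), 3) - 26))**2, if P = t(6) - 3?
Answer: 8649/16 ≈ 540.56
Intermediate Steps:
P = 0 (P = 3 - 3 = 0)
((P + (-4 + 6)*3) + (p(-3/4 + 5/(-2), 3) - 26))**2 = ((0 + (-4 + 6)*3) + ((-3/4 + 5/(-2)) - 26))**2 = ((0 + 2*3) + ((-3*1/4 + 5*(-1/2)) - 26))**2 = ((0 + 6) + ((-3/4 - 5/2) - 26))**2 = (6 + (-13/4 - 26))**2 = (6 - 117/4)**2 = (-93/4)**2 = 8649/16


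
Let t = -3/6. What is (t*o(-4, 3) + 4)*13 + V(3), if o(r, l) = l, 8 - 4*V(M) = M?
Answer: 135/4 ≈ 33.750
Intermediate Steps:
V(M) = 2 - M/4
t = -½ (t = -3*⅙ = -½ ≈ -0.50000)
(t*o(-4, 3) + 4)*13 + V(3) = (-½*3 + 4)*13 + (2 - ¼*3) = (-3/2 + 4)*13 + (2 - ¾) = (5/2)*13 + 5/4 = 65/2 + 5/4 = 135/4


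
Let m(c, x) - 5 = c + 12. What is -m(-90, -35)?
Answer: 73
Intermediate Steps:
m(c, x) = 17 + c (m(c, x) = 5 + (c + 12) = 5 + (12 + c) = 17 + c)
-m(-90, -35) = -(17 - 90) = -1*(-73) = 73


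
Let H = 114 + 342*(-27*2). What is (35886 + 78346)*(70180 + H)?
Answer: 5920187632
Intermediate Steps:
H = -18354 (H = 114 + 342*(-54) = 114 - 18468 = -18354)
(35886 + 78346)*(70180 + H) = (35886 + 78346)*(70180 - 18354) = 114232*51826 = 5920187632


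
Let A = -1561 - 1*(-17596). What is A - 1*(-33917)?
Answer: 49952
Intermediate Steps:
A = 16035 (A = -1561 + 17596 = 16035)
A - 1*(-33917) = 16035 - 1*(-33917) = 16035 + 33917 = 49952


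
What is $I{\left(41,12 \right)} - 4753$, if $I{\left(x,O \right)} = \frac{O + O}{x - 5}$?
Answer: $- \frac{14257}{3} \approx -4752.3$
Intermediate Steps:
$I{\left(x,O \right)} = \frac{2 O}{-5 + x}$
$I{\left(41,12 \right)} - 4753 = 2 \cdot 12 \frac{1}{-5 + 41} - 4753 = 2 \cdot 12 \cdot \frac{1}{36} - 4753 = \frac{2}{3} - 4753 = - \frac{14257}{3}$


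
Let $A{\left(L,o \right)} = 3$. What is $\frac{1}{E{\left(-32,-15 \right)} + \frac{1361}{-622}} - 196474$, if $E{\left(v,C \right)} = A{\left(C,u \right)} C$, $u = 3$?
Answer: $- \frac{5766708996}{29351} \approx -1.9647 \cdot 10^{5}$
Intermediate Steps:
$E{\left(v,C \right)} = 3 C$
$\frac{1}{E{\left(-32,-15 \right)} + \frac{1361}{-622}} - 196474 = \frac{1}{3 \left(-15\right) + \frac{1361}{-622}} - 196474 = \frac{1}{-45 + 1361 \left(- \frac{1}{622}\right)} - 196474 = \frac{1}{-45 - \frac{1361}{622}} - 196474 = \frac{1}{- \frac{29351}{622}} - 196474 = - \frac{622}{29351} - 196474 = - \frac{5766708996}{29351}$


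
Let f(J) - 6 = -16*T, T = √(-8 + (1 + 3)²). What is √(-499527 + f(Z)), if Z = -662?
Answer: √(-499521 - 32*√2) ≈ 706.8*I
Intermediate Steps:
T = 2*√2 (T = √(-8 + 4²) = √(-8 + 16) = √8 = 2*√2 ≈ 2.8284)
f(J) = 6 - 32*√2
√(-499527 + f(Z)) = √(-499527 + (6 - 32*√2)) = √(-499521 - 32*√2)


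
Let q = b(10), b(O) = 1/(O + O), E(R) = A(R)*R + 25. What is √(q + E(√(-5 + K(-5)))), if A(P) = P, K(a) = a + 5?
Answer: √2005/10 ≈ 4.4777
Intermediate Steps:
K(a) = 5 + a
E(R) = 25 + R² (E(R) = R*R + 25 = R² + 25 = 25 + R²)
b(O) = 1/(2*O)
q = 1/20 (q = (½)/10 = (½)*(⅒) = 1/20 ≈ 0.050000)
√(q + E(√(-5 + K(-5)))) = √(1/20 + (25 + (√(-5 + (5 - 5)))²)) = √(1/20 + (25 + (√(-5 + 0))²)) = √(1/20 + (25 + (√(-5))²)) = √(1/20 + (25 + (I*√5)²)) = √(1/20 + (25 - 5)) = √(1/20 + 20) = √(401/20) = √2005/10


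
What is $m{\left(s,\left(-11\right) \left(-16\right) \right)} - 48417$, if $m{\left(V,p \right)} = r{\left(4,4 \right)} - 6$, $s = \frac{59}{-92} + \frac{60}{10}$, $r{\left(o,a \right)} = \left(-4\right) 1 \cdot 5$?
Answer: $-48443$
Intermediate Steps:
$r{\left(o,a \right)} = -20$ ($r{\left(o,a \right)} = \left(-4\right) 5 = -20$)
$s = \frac{493}{92}$ ($s = 59 \left(- \frac{1}{92}\right) + 60 \cdot \frac{1}{10} = - \frac{59}{92} + 6 = \frac{493}{92} \approx 5.3587$)
$m{\left(V,p \right)} = -26$ ($m{\left(V,p \right)} = -20 - 6 = -26$)
$m{\left(s,\left(-11\right) \left(-16\right) \right)} - 48417 = -26 - 48417 = -48443$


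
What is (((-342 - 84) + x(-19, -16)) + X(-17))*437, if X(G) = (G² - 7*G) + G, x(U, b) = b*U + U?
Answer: 109250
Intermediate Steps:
x(U, b) = U + U*b (x(U, b) = U*b + U = U + U*b)
X(G) = G² - 6*G
(((-342 - 84) + x(-19, -16)) + X(-17))*437 = (((-342 - 84) - 19*(1 - 16)) - 17*(-6 - 17))*437 = ((-426 - 19*(-15)) - 17*(-23))*437 = ((-426 + 285) + 391)*437 = (-141 + 391)*437 = 250*437 = 109250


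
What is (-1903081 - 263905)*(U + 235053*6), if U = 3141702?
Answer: -9864163611720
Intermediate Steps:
(-1903081 - 263905)*(U + 235053*6) = (-1903081 - 263905)*(3141702 + 235053*6) = -2166986*(3141702 + 1410318) = -2166986*4552020 = -9864163611720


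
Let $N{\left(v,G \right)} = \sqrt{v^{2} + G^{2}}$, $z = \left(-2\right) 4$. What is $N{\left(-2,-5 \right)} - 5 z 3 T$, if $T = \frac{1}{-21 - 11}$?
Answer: $- \frac{15 \sqrt{29}}{4} \approx -20.194$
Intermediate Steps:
$z = -8$
$T = - \frac{1}{32}$ ($T = \frac{1}{-32} = - \frac{1}{32} \approx -0.03125$)
$N{\left(v,G \right)} = \sqrt{G^{2} + v^{2}}$
$N{\left(-2,-5 \right)} - 5 z 3 T = \sqrt{\left(-5\right)^{2} + \left(-2\right)^{2}} \left(-5\right) \left(-8\right) 3 \left(- \frac{1}{32}\right) = \sqrt{25 + 4} \cdot 40 \cdot 3 \left(- \frac{1}{32}\right) = \sqrt{29} \cdot 120 \left(- \frac{1}{32}\right) = 120 \sqrt{29} \left(- \frac{1}{32}\right) = - \frac{15 \sqrt{29}}{4}$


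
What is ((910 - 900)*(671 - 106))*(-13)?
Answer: -73450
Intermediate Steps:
((910 - 900)*(671 - 106))*(-13) = (10*565)*(-13) = 5650*(-13) = -73450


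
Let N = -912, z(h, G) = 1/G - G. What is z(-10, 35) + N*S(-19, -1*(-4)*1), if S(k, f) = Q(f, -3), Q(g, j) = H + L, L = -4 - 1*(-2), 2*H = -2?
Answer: 94536/35 ≈ 2701.0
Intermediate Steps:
H = -1 (H = (½)*(-2) = -1)
L = -2 (L = -4 + 2 = -2)
Q(g, j) = -3 (Q(g, j) = -1 - 2 = -3)
S(k, f) = -3
z(-10, 35) + N*S(-19, -1*(-4)*1) = (1/35 - 1*35) - 912*(-3) = (1/35 - 35) + 2736 = -1224/35 + 2736 = 94536/35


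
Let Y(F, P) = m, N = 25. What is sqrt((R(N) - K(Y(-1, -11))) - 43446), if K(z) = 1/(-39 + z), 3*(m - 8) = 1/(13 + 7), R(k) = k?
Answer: I*sqrt(887915369)/143 ≈ 208.38*I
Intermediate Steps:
m = 481/60 (m = 8 + 1/(3*(13 + 7)) = 8 + (1/3)/20 = 8 + (1/3)*(1/20) = 8 + 1/60 = 481/60 ≈ 8.0167)
Y(F, P) = 481/60
sqrt((R(N) - K(Y(-1, -11))) - 43446) = sqrt((25 - 1/(-39 + 481/60)) - 43446) = sqrt((25 - 1/(-1859/60)) - 43446) = sqrt((25 - 1*(-60/1859)) - 43446) = sqrt((25 + 60/1859) - 43446) = sqrt(46535/1859 - 43446) = sqrt(-80719579/1859) = I*sqrt(887915369)/143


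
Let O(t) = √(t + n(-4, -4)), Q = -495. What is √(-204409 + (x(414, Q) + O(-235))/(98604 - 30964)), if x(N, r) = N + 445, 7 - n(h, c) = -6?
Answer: √(-233801446165910 + 16910*I*√222)/33820 ≈ 2.4361e-7 + 452.12*I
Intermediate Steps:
n(h, c) = 13 (n(h, c) = 7 - 1*(-6) = 7 + 6 = 13)
x(N, r) = 445 + N
O(t) = √(13 + t) (O(t) = √(t + 13) = √(13 + t))
√(-204409 + (x(414, Q) + O(-235))/(98604 - 30964)) = √(-204409 + ((445 + 414) + √(13 - 235))/(98604 - 30964)) = √(-204409 + (859 + √(-222))/67640) = √(-204409 + (859 + I*√222)*(1/67640)) = √(-204409 + (859/67640 + I*√222/67640)) = √(-13826223901/67640 + I*√222/67640)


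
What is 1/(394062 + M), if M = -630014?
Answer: -1/235952 ≈ -4.2382e-6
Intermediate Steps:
1/(394062 + M) = 1/(394062 - 630014) = 1/(-235952) = -1/235952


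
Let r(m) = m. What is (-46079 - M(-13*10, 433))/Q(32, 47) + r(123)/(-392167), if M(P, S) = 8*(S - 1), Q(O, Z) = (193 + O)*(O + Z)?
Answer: -3885635734/1394153685 ≈ -2.7871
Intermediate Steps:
M(P, S) = -8 + 8*S (M(P, S) = 8*(-1 + S) = -8 + 8*S)
(-46079 - M(-13*10, 433))/Q(32, 47) + r(123)/(-392167) = (-46079 - (-8 + 8*433))/(32**2 + 193*32 + 193*47 + 32*47) + 123/(-392167) = (-46079 - (-8 + 3464))/(1024 + 6176 + 9071 + 1504) + 123*(-1/392167) = (-46079 - 1*3456)/17775 - 123/392167 = (-46079 - 3456)*(1/17775) - 123/392167 = -49535*1/17775 - 123/392167 = -9907/3555 - 123/392167 = -3885635734/1394153685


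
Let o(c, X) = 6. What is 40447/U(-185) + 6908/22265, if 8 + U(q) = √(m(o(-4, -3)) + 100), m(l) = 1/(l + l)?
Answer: 86456026844/9640745 + 80894*√3603/433 ≈ 20182.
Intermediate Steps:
m(l) = 1/(2*l)
U(q) = -8 + √3603/6 (U(q) = -8 + √((½)/6 + 100) = -8 + √((½)*(⅙) + 100) = -8 + √(1/12 + 100) = -8 + √(1201/12) = -8 + √3603/6)
40447/U(-185) + 6908/22265 = 40447/(-8 + √3603/6) + 6908/22265 = 6908/22265 + 40447/(-8 + √3603/6)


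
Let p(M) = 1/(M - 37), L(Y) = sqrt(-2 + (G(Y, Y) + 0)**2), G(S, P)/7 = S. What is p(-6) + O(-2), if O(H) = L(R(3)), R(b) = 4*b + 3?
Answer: -1/43 + sqrt(11023) ≈ 104.97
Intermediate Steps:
G(S, P) = 7*S
R(b) = 3 + 4*b
L(Y) = sqrt(-2 + 49*Y**2) (L(Y) = sqrt(-2 + (7*Y + 0)**2) = sqrt(-2 + (7*Y)**2) = sqrt(-2 + 49*Y**2))
O(H) = sqrt(11023) (O(H) = sqrt(-2 + 49*(3 + 4*3)**2) = sqrt(-2 + 49*(3 + 12)**2) = sqrt(-2 + 49*15**2) = sqrt(-2 + 49*225) = sqrt(-2 + 11025) = sqrt(11023))
p(M) = 1/(-37 + M)
p(-6) + O(-2) = 1/(-37 - 6) + sqrt(11023) = 1/(-43) + sqrt(11023) = -1/43 + sqrt(11023)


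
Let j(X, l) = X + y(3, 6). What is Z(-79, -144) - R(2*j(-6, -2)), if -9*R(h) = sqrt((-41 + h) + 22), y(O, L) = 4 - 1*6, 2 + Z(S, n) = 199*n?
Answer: -28658 + I*sqrt(35)/9 ≈ -28658.0 + 0.65734*I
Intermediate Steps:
Z(S, n) = -2 + 199*n
y(O, L) = -2 (y(O, L) = 4 - 6 = -2)
j(X, l) = -2 + X (j(X, l) = X - 2 = -2 + X)
R(h) = -sqrt(-19 + h)/9 (R(h) = -sqrt((-41 + h) + 22)/9 = -sqrt(-19 + h)/9)
Z(-79, -144) - R(2*j(-6, -2)) = (-2 + 199*(-144)) - (-1)*sqrt(-19 + 2*(-2 - 6))/9 = (-2 - 28656) - (-1)*sqrt(-19 + 2*(-8))/9 = -28658 - (-1)*sqrt(-19 - 16)/9 = -28658 - (-1)*sqrt(-35)/9 = -28658 - (-1)*I*sqrt(35)/9 = -28658 + I*sqrt(35)/9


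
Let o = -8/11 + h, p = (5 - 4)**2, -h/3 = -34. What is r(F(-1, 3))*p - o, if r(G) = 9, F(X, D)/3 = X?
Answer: -1015/11 ≈ -92.273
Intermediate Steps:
h = 102 (h = -3*(-34) = 102)
F(X, D) = 3*X
p = 1 (p = 1**2 = 1)
o = 1114/11 (o = -8/11 + 102 = 1114/11 ≈ 101.27)
r(F(-1, 3))*p - o = 9*1 - 1*1114/11 = 9 - 1114/11 = -1015/11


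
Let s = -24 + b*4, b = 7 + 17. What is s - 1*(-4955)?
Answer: 5027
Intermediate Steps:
b = 24
s = 72 (s = -24 + 24*4 = -24 + 96 = 72)
s - 1*(-4955) = 72 - 1*(-4955) = 72 + 4955 = 5027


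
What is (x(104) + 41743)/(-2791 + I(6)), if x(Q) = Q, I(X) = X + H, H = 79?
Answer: -13949/902 ≈ -15.465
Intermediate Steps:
I(X) = 79 + X (I(X) = X + 79 = 79 + X)
(x(104) + 41743)/(-2791 + I(6)) = (104 + 41743)/(-2791 + (79 + 6)) = 41847/(-2791 + 85) = 41847/(-2706) = 41847*(-1/2706) = -13949/902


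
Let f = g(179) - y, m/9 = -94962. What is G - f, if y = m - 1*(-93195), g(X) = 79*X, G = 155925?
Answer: -619679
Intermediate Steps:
m = -854658 (m = 9*(-94962) = -854658)
y = -761463 (y = -854658 - 1*(-93195) = -854658 + 93195 = -761463)
f = 775604 (f = 79*179 - 1*(-761463) = 14141 + 761463 = 775604)
G - f = 155925 - 1*775604 = 155925 - 775604 = -619679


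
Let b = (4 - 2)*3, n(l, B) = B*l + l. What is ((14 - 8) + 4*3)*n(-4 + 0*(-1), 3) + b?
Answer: -282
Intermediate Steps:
n(l, B) = l + B*l
b = 6 (b = 2*3 = 6)
((14 - 8) + 4*3)*n(-4 + 0*(-1), 3) + b = ((14 - 8) + 4*3)*((-4 + 0*(-1))*(1 + 3)) + 6 = (6 + 12)*((-4 + 0)*4) + 6 = 18*(-4*4) + 6 = 18*(-16) + 6 = -288 + 6 = -282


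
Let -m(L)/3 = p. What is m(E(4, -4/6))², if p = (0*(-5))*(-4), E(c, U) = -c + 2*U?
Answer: 0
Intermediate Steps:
p = 0 (p = 0*(-4) = 0)
m(L) = 0 (m(L) = -3*0 = 0)
m(E(4, -4/6))² = 0² = 0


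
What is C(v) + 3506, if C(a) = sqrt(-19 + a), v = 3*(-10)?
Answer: 3506 + 7*I ≈ 3506.0 + 7.0*I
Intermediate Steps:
v = -30
C(v) + 3506 = sqrt(-19 - 30) + 3506 = sqrt(-49) + 3506 = 7*I + 3506 = 3506 + 7*I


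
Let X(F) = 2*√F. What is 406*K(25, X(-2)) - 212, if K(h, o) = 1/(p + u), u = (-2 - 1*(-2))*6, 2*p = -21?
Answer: -752/3 ≈ -250.67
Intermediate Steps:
p = -21/2 (p = (½)*(-21) = -21/2 ≈ -10.500)
u = 0 (u = (-2 + 2)*6 = 0*6 = 0)
K(h, o) = -2/21 (K(h, o) = 1/(-21/2 + 0) = 1/(-21/2) = -2/21)
406*K(25, X(-2)) - 212 = 406*(-2/21) - 212 = -116/3 - 212 = -752/3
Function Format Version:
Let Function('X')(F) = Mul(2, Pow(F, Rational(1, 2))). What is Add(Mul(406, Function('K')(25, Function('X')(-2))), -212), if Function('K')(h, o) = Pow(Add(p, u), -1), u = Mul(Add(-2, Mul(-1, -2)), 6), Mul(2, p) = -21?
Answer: Rational(-752, 3) ≈ -250.67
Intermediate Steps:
p = Rational(-21, 2) (p = Mul(Rational(1, 2), -21) = Rational(-21, 2) ≈ -10.500)
u = 0 (u = Mul(Add(-2, 2), 6) = Mul(0, 6) = 0)
Function('K')(h, o) = Rational(-2, 21) (Function('K')(h, o) = Pow(Add(Rational(-21, 2), 0), -1) = Pow(Rational(-21, 2), -1) = Rational(-2, 21))
Add(Mul(406, Function('K')(25, Function('X')(-2))), -212) = Add(Mul(406, Rational(-2, 21)), -212) = Add(Rational(-116, 3), -212) = Rational(-752, 3)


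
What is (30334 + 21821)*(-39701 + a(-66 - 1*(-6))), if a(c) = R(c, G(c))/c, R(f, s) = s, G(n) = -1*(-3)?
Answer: -8282433051/4 ≈ -2.0706e+9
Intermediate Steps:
G(n) = 3
a(c) = 3/c
(30334 + 21821)*(-39701 + a(-66 - 1*(-6))) = (30334 + 21821)*(-39701 + 3/(-66 - 1*(-6))) = 52155*(-39701 + 3/(-66 + 6)) = 52155*(-39701 + 3/(-60)) = 52155*(-39701 + 3*(-1/60)) = 52155*(-39701 - 1/20) = 52155*(-794021/20) = -8282433051/4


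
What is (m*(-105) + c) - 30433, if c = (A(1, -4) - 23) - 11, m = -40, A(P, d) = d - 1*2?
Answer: -26273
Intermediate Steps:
A(P, d) = -2 + d (A(P, d) = d - 2 = -2 + d)
c = -40 (c = ((-2 - 4) - 23) - 11 = (-6 - 23) - 11 = -29 - 11 = -40)
(m*(-105) + c) - 30433 = (-40*(-105) - 40) - 30433 = (4200 - 40) - 30433 = 4160 - 30433 = -26273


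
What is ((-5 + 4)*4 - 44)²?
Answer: 2304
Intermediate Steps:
((-5 + 4)*4 - 44)² = (-1*4 - 44)² = (-4 - 44)² = (-48)² = 2304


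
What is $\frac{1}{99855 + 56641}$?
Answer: $\frac{1}{156496} \approx 6.3899 \cdot 10^{-6}$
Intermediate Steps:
$\frac{1}{99855 + 56641} = \frac{1}{156496}$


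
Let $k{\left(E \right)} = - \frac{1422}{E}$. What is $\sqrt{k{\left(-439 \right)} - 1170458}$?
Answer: $\frac{2 i \sqrt{56392802990}}{439} \approx 1081.9 i$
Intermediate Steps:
$\sqrt{k{\left(-439 \right)} - 1170458} = \sqrt{- \frac{1422}{-439} - 1170458} = \sqrt{\left(-1422\right) \left(- \frac{1}{439}\right) - 1170458} = \sqrt{\frac{1422}{439} - 1170458} = \sqrt{- \frac{513829640}{439}} = \frac{2 i \sqrt{56392802990}}{439}$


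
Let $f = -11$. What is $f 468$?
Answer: $-5148$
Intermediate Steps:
$f 468 = \left(-11\right) 468 = -5148$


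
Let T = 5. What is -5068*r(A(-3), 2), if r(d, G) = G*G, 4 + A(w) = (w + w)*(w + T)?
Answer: -20272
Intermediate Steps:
A(w) = -4 + 2*w*(5 + w) (A(w) = -4 + (w + w)*(w + 5) = -4 + (2*w)*(5 + w) = -4 + 2*w*(5 + w))
r(d, G) = G²
-5068*r(A(-3), 2) = -5068*2² = -5068*4 = -20272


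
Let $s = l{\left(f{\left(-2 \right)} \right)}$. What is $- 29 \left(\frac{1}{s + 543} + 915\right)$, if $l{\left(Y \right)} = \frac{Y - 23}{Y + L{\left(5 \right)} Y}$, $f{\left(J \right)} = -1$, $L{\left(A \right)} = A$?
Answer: $- \frac{14514674}{547} \approx -26535.0$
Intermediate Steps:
$l{\left(Y \right)} = \frac{-23 + Y}{6 Y}$ ($l{\left(Y \right)} = \frac{Y - 23}{Y + 5 Y} = \frac{-23 + Y}{6 Y}$)
$s = 4$ ($s = \frac{-23 - 1}{6 \left(-1\right)} = \frac{1}{6} \left(-1\right) \left(-24\right) = 4$)
$- 29 \left(\frac{1}{s + 543} + 915\right) = - 29 \left(\frac{1}{4 + 543} + 915\right) = - 29 \left(\frac{1}{547} + 915\right) = \left(-29\right) \frac{500506}{547} = - \frac{14514674}{547}$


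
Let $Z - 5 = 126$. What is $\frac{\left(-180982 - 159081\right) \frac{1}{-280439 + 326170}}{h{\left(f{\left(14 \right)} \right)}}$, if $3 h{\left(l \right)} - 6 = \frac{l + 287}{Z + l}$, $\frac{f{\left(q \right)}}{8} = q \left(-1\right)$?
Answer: $- \frac{19383591}{13216259} \approx -1.4666$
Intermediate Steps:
$Z = 131$ ($Z = 5 + 126 = 131$)
$f{\left(q \right)} = - 8 q$ ($f{\left(q \right)} = 8 q \left(-1\right) = 8 \left(- q\right) = - 8 q$)
$h{\left(l \right)} = 2 + \frac{287 + l}{3 \left(131 + l\right)}$ ($h{\left(l \right)} = 2 + \frac{\left(l + 287\right) \frac{1}{131 + l}}{3} = 2 + \frac{\left(287 + l\right) \frac{1}{131 + l}}{3} = 2 + \frac{\frac{1}{131 + l} \left(287 + l\right)}{3} = 2 + \frac{287 + l}{3 \left(131 + l\right)}$)
$\frac{\left(-180982 - 159081\right) \frac{1}{-280439 + 326170}}{h{\left(f{\left(14 \right)} \right)}} = \frac{\left(-180982 - 159081\right) \frac{1}{-280439 + 326170}}{\frac{1}{3} \frac{1}{131 - 112} \left(1073 + 7 \left(\left(-8\right) 14\right)\right)} = \frac{\left(-340063\right) \frac{1}{45731}}{\frac{1}{3} \frac{1}{131 - 112} \left(1073 + 7 \left(-112\right)\right)} = \frac{\left(-340063\right) \frac{1}{45731}}{\frac{1}{3} \cdot \frac{1}{19} \left(1073 - 784\right)} = - \frac{340063}{45731 \cdot \frac{1}{3} \cdot \frac{1}{19} \cdot 289} = - \frac{340063}{45731 \cdot \frac{289}{57}} = \left(- \frac{340063}{45731}\right) \frac{57}{289} = - \frac{19383591}{13216259}$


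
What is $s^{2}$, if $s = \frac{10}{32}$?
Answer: $\frac{25}{256} \approx 0.097656$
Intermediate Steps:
$s = \frac{5}{16}$ ($s = 10 \cdot \frac{1}{32} = \frac{5}{16} \approx 0.3125$)
$s^{2} = \left(\frac{5}{16}\right)^{2} = \frac{25}{256}$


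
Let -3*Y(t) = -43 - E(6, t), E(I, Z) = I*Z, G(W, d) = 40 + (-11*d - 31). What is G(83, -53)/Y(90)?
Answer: 1776/583 ≈ 3.0463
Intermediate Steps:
G(W, d) = 9 - 11*d (G(W, d) = 40 + (-31 - 11*d) = 9 - 11*d)
Y(t) = 43/3 + 2*t (Y(t) = -(-43 - 6*t)/3 = 43/3 + 2*t)
G(83, -53)/Y(90) = (9 - 11*(-53))/(43/3 + 2*90) = (9 + 583)/(43/3 + 180) = 592/(583/3) = 592*(3/583) = 1776/583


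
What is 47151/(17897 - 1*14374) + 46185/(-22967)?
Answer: 70785174/6224057 ≈ 11.373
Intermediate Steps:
47151/(17897 - 1*14374) + 46185/(-22967) = 47151/(17897 - 14374) + 46185*(-1/22967) = 47151/3523 - 46185/22967 = 47151*(1/3523) - 46185/22967 = 3627/271 - 46185/22967 = 70785174/6224057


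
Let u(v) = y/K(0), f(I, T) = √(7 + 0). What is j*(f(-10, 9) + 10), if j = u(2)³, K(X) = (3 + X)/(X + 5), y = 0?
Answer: 0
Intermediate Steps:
K(X) = (3 + X)/(5 + X)
f(I, T) = √7
u(v) = 0 (u(v) = 0/(((3 + 0)/(5 + 0))) = 0/((3/5)) = 0/(((⅕)*3)) = 0/(⅗) = 0*(5/3) = 0)
j = 0 (j = 0³ = 0)
j*(f(-10, 9) + 10) = 0*(√7 + 10) = 0*(10 + √7) = 0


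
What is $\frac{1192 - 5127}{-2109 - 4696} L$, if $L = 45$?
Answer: $\frac{35415}{1361} \approx 26.021$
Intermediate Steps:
$\frac{1192 - 5127}{-2109 - 4696} L = \frac{1192 - 5127}{-2109 - 4696} \cdot 45 = - \frac{3935}{-6805} \cdot 45 = \left(-3935\right) \left(- \frac{1}{6805}\right) 45 = \frac{787}{1361} \cdot 45 = \frac{35415}{1361}$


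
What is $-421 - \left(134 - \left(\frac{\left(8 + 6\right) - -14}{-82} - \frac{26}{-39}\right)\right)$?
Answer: $- \frac{68225}{123} \approx -554.67$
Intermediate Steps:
$-421 - \left(134 - \left(\frac{\left(8 + 6\right) - -14}{-82} - \frac{26}{-39}\right)\right) = -421 - \left(134 - \left(\left(14 + \left(-7 + 21\right)\right) \left(- \frac{1}{82}\right) - - \frac{2}{3}\right)\right) = -421 - \left(134 - \left(\left(14 + 14\right) \left(- \frac{1}{82}\right) + \frac{2}{3}\right)\right) = -421 - \left(134 - \left(28 \left(- \frac{1}{82}\right) + \frac{2}{3}\right)\right) = -421 - \left(134 - \left(- \frac{14}{41} + \frac{2}{3}\right)\right) = -421 - \left(134 - \frac{40}{123}\right) = -421 - \frac{16442}{123} = - \frac{68225}{123}$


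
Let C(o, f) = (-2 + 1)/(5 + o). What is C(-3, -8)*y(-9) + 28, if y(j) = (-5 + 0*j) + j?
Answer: 35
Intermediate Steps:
y(j) = -5 + j (y(j) = (-5 + 0) + j = -5 + j)
C(o, f) = -1/(5 + o)
C(-3, -8)*y(-9) + 28 = (-1/(5 - 3))*(-5 - 9) + 28 = -1/2*(-14) + 28 = -1*½*(-14) + 28 = -½*(-14) + 28 = 7 + 28 = 35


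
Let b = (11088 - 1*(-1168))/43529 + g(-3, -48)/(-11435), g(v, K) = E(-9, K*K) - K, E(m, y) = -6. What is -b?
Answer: -138319142/497754115 ≈ -0.27789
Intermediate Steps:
g(v, K) = -6 - K
b = 138319142/497754115 (b = (11088 - 1*(-1168))/43529 + (-6 - 1*(-48))/(-11435) = (11088 + 1168)*(1/43529) + (-6 + 48)*(-1/11435) = 12256*(1/43529) + 42*(-1/11435) = 12256/43529 - 42/11435 = 138319142/497754115 ≈ 0.27789)
-b = -1*138319142/497754115 = -138319142/497754115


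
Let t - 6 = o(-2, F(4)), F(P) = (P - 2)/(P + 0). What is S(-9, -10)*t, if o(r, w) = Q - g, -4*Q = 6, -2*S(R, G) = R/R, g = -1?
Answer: -11/4 ≈ -2.7500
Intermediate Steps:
F(P) = (-2 + P)/P
S(R, G) = -½ (S(R, G) = -R/(2*R) = -½*1 = -½)
Q = -3/2 (Q = -¼*6 = -3/2 ≈ -1.5000)
o(r, w) = -½ (o(r, w) = -3/2 - 1*(-1) = -3/2 + 1 = -½)
t = 11/2 (t = 6 - ½ = 11/2 ≈ 5.5000)
S(-9, -10)*t = -½*11/2 = -11/4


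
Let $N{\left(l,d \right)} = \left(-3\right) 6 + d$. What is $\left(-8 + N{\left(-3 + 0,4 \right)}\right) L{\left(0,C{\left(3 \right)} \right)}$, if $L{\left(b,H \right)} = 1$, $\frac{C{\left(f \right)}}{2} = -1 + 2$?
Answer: $-22$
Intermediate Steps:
$N{\left(l,d \right)} = -18 + d$
$C{\left(f \right)} = 2$ ($C{\left(f \right)} = 2 \left(-1 + 2\right) = 2 \cdot 1 = 2$)
$\left(-8 + N{\left(-3 + 0,4 \right)}\right) L{\left(0,C{\left(3 \right)} \right)} = \left(-8 + \left(-18 + 4\right)\right) 1 = \left(-8 - 14\right) 1 = \left(-22\right) 1 = -22$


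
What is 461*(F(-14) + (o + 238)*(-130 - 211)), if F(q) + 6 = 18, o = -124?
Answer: -17915382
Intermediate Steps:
F(q) = 12 (F(q) = -6 + 18 = 12)
461*(F(-14) + (o + 238)*(-130 - 211)) = 461*(12 + (-124 + 238)*(-130 - 211)) = 461*(12 + 114*(-341)) = 461*(12 - 38874) = 461*(-38862) = -17915382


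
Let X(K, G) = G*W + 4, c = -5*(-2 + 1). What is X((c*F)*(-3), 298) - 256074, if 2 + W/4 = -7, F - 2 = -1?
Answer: -266798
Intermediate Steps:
F = 1 (F = 2 - 1 = 1)
W = -36 (W = -8 + 4*(-7) = -8 - 28 = -36)
c = 5 (c = -5*(-1) = 5)
X(K, G) = 4 - 36*G (X(K, G) = G*(-36) + 4 = -36*G + 4 = 4 - 36*G)
X((c*F)*(-3), 298) - 256074 = (4 - 36*298) - 256074 = (4 - 10728) - 256074 = -10724 - 256074 = -266798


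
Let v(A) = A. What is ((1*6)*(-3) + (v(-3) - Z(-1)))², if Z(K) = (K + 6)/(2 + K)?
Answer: 676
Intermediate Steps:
Z(K) = (6 + K)/(2 + K)
((1*6)*(-3) + (v(-3) - Z(-1)))² = ((1*6)*(-3) + (-3 - (6 - 1)/(2 - 1)))² = (6*(-3) + (-3 - 5/1))² = (-18 + (-3 - 5))² = (-18 - 8)² = (-26)² = 676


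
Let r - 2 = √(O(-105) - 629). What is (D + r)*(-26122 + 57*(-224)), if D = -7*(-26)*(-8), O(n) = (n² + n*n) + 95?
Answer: 56546060 - 77780*√5379 ≈ 5.0842e+7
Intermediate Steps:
O(n) = 95 + 2*n² (O(n) = (n² + n²) + 95 = 2*n² + 95 = 95 + 2*n²)
D = -1456 (D = 182*(-8) = -1456)
r = 2 + 2*√5379 (r = 2 + √((95 + 2*(-105)²) - 629) = 2 + √((95 + 2*11025) - 629) = 2 + √((95 + 22050) - 629) = 2 + √(22145 - 629) = 2 + √21516 = 2 + 2*√5379 ≈ 148.68)
(D + r)*(-26122 + 57*(-224)) = (-1456 + (2 + 2*√5379))*(-26122 + 57*(-224)) = (-1454 + 2*√5379)*(-26122 - 12768) = (-1454 + 2*√5379)*(-38890) = 56546060 - 77780*√5379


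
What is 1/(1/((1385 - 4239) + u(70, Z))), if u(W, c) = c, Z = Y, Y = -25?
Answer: -2879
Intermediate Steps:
Z = -25
1/(1/((1385 - 4239) + u(70, Z))) = 1/(1/((1385 - 4239) - 25)) = 1/(1/(-2854 - 25)) = 1/(1/(-2879)) = 1/(-1/2879) = -2879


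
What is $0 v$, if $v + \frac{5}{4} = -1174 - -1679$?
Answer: $0$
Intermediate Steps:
$v = \frac{2015}{4}$ ($v = - \frac{5}{4} - -505 = - \frac{5}{4} + \left(-1174 + 1679\right) = - \frac{5}{4} + 505 = \frac{2015}{4} \approx 503.75$)
$0 v = 0 \cdot \frac{2015}{4} = 0$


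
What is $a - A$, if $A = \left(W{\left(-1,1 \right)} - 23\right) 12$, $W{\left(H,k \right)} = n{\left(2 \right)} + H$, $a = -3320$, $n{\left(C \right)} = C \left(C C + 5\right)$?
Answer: $-3248$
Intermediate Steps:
$n{\left(C \right)} = C \left(5 + C^{2}\right)$ ($n{\left(C \right)} = C \left(C^{2} + 5\right) = C \left(5 + C^{2}\right)$)
$W{\left(H,k \right)} = 18 + H$ ($W{\left(H,k \right)} = 2 \left(5 + 2^{2}\right) + H = 2 \left(5 + 4\right) + H = 2 \cdot 9 + H = 18 + H$)
$A = -72$ ($A = \left(\left(18 - 1\right) - 23\right) 12 = \left(17 - 23\right) 12 = \left(-6\right) 12 = -72$)
$a - A = -3320 - -72 = -3320 + 72 = -3248$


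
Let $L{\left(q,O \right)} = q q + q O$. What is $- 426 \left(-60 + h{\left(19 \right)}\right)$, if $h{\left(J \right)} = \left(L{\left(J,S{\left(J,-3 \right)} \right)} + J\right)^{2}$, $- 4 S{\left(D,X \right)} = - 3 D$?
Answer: $- \frac{1443000237}{8} \approx -1.8038 \cdot 10^{8}$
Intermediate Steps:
$S{\left(D,X \right)} = \frac{3 D}{4}$ ($S{\left(D,X \right)} = - \frac{\left(-3\right) D}{4} = \frac{3 D}{4}$)
$L{\left(q,O \right)} = q^{2} + O q$
$h{\left(J \right)} = \left(J + \frac{7 J^{2}}{4}\right)^{2}$ ($h{\left(J \right)} = \left(J \left(\frac{3 J}{4} + J\right) + J\right)^{2} = \left(J \frac{7 J}{4} + J\right)^{2} = \left(\frac{7 J^{2}}{4} + J\right)^{2} = \left(J + \frac{7 J^{2}}{4}\right)^{2}$)
$- 426 \left(-60 + h{\left(19 \right)}\right) = - 426 \left(-60 + \frac{19^{2} \left(4 + 7 \cdot 19\right)^{2}}{16}\right) = - 426 \left(-60 + \frac{1}{16} \cdot 361 \left(4 + 133\right)^{2}\right) = - 426 \left(-60 + \frac{1}{16} \cdot 361 \cdot 137^{2}\right) = - 426 \left(-60 + \frac{1}{16} \cdot 361 \cdot 18769\right) = - 426 \left(-60 + \frac{6775609}{16}\right) = \left(-426\right) \frac{6774649}{16} = - \frac{1443000237}{8}$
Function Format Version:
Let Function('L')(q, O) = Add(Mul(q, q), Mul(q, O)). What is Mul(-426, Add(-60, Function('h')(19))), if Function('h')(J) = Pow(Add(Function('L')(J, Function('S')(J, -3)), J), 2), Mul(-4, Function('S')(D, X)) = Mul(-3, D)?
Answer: Rational(-1443000237, 8) ≈ -1.8038e+8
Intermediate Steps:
Function('S')(D, X) = Mul(Rational(3, 4), D) (Function('S')(D, X) = Mul(Rational(-1, 4), Mul(-3, D)) = Mul(Rational(3, 4), D))
Function('L')(q, O) = Add(Pow(q, 2), Mul(O, q))
Function('h')(J) = Pow(Add(J, Mul(Rational(7, 4), Pow(J, 2))), 2) (Function('h')(J) = Pow(Add(Mul(J, Add(Mul(Rational(3, 4), J), J)), J), 2) = Pow(Add(Mul(J, Mul(Rational(7, 4), J)), J), 2) = Pow(Add(Mul(Rational(7, 4), Pow(J, 2)), J), 2) = Pow(Add(J, Mul(Rational(7, 4), Pow(J, 2))), 2))
Mul(-426, Add(-60, Function('h')(19))) = Mul(-426, Add(-60, Mul(Rational(1, 16), Pow(19, 2), Pow(Add(4, Mul(7, 19)), 2)))) = Mul(-426, Add(-60, Mul(Rational(1, 16), 361, Pow(Add(4, 133), 2)))) = Mul(-426, Add(-60, Mul(Rational(1, 16), 361, Pow(137, 2)))) = Mul(-426, Add(-60, Mul(Rational(1, 16), 361, 18769))) = Mul(-426, Add(-60, Rational(6775609, 16))) = Mul(-426, Rational(6774649, 16)) = Rational(-1443000237, 8)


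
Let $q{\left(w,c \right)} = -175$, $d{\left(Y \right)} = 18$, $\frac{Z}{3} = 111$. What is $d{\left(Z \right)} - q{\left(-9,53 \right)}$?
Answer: $193$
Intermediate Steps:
$Z = 333$ ($Z = 3 \cdot 111 = 333$)
$d{\left(Z \right)} - q{\left(-9,53 \right)} = 18 - -175 = 18 + 175 = 193$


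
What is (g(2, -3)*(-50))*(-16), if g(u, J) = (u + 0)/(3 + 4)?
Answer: 1600/7 ≈ 228.57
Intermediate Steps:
g(u, J) = u/7
(g(2, -3)*(-50))*(-16) = (((⅐)*2)*(-50))*(-16) = ((2/7)*(-50))*(-16) = -100/7*(-16) = 1600/7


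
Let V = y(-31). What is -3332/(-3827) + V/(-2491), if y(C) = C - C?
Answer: 3332/3827 ≈ 0.87066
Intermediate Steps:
y(C) = 0
V = 0
-3332/(-3827) + V/(-2491) = -3332/(-3827) + 0/(-2491) = -3332*(-1/3827) + 0*(-1/2491) = 3332/3827 + 0 = 3332/3827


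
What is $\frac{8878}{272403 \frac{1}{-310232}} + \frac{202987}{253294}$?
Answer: $- \frac{36714583962677}{3631476078} \approx -10110.0$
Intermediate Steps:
$\frac{8878}{272403 \frac{1}{-310232}} + \frac{202987}{253294} = \frac{8878}{272403 \left(- \frac{1}{310232}\right)} + 202987 \cdot \frac{1}{253294} = \frac{8878}{- \frac{14337}{16328}} + \frac{202987}{253294} = 8878 \left(- \frac{16328}{14337}\right) + \frac{202987}{253294} = - \frac{144959984}{14337} + \frac{202987}{253294} = - \frac{36714583962677}{3631476078}$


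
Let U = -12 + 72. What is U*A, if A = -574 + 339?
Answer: -14100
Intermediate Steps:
A = -235
U = 60
U*A = 60*(-235) = -14100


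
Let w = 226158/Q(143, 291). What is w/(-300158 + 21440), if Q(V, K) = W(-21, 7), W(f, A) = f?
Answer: 37693/975513 ≈ 0.038639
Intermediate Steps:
Q(V, K) = -21
w = -75386/7 (w = 226158/(-21) = 226158*(-1/21) = -75386/7 ≈ -10769.)
w/(-300158 + 21440) = -75386/(7*(-300158 + 21440)) = -75386/7/(-278718) = -75386/7*(-1/278718) = 37693/975513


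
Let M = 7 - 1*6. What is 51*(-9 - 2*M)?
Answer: -561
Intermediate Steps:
M = 1 (M = 7 - 6 = 1)
51*(-9 - 2*M) = 51*(-9 - 2*1) = 51*(-9 - 2) = 51*(-11) = -561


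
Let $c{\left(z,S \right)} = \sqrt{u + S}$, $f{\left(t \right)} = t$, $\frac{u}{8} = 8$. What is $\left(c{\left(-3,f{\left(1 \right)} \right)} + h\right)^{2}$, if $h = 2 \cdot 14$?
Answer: $\left(28 + \sqrt{65}\right)^{2} \approx 1300.5$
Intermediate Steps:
$u = 64$ ($u = 8 \cdot 8 = 64$)
$c{\left(z,S \right)} = \sqrt{64 + S}$
$h = 28$
$\left(c{\left(-3,f{\left(1 \right)} \right)} + h\right)^{2} = \left(\sqrt{64 + 1} + 28\right)^{2} = \left(\sqrt{65} + 28\right)^{2} = \left(28 + \sqrt{65}\right)^{2}$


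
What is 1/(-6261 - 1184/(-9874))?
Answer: -4937/30909965 ≈ -0.00015972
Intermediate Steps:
1/(-6261 - 1184/(-9874)) = 1/(-6261 - 1184*(-1/9874)) = 1/(-6261 + 592/4937) = 1/(-30909965/4937) = -4937/30909965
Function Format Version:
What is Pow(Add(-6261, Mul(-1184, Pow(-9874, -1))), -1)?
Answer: Rational(-4937, 30909965) ≈ -0.00015972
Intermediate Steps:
Pow(Add(-6261, Mul(-1184, Pow(-9874, -1))), -1) = Pow(Add(-6261, Mul(-1184, Rational(-1, 9874))), -1) = Pow(Add(-6261, Rational(592, 4937)), -1) = Pow(Rational(-30909965, 4937), -1) = Rational(-4937, 30909965)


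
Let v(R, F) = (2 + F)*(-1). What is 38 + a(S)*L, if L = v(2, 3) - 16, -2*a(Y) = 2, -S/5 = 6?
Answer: 59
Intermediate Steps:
S = -30 (S = -5*6 = -30)
a(Y) = -1 (a(Y) = -½*2 = -1)
v(R, F) = -2 - F
L = -21 (L = (-2 - 1*3) - 16 = (-2 - 3) - 16 = -5 - 16 = -21)
38 + a(S)*L = 38 - 1*(-21) = 38 + 21 = 59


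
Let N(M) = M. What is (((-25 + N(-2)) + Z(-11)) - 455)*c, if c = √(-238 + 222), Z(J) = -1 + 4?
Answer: -1916*I ≈ -1916.0*I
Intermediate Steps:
Z(J) = 3
c = 4*I (c = √(-16) = 4*I ≈ 4.0*I)
(((-25 + N(-2)) + Z(-11)) - 455)*c = (((-25 - 2) + 3) - 455)*(4*I) = ((-27 + 3) - 455)*(4*I) = (-24 - 455)*(4*I) = -1916*I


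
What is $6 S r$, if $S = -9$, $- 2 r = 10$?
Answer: $270$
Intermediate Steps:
$r = -5$ ($r = \left(- \frac{1}{2}\right) 10 = -5$)
$6 S r = 6 \left(-9\right) \left(-5\right) = \left(-54\right) \left(-5\right) = 270$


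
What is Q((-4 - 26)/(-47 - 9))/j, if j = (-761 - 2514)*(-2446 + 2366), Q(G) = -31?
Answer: -31/262000 ≈ -0.00011832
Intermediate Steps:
j = 262000 (j = -3275*(-80) = 262000)
Q((-4 - 26)/(-47 - 9))/j = -31/262000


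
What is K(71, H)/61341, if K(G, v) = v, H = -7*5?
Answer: -5/8763 ≈ -0.00057058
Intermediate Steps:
H = -35
K(71, H)/61341 = -35/61341 = -35*1/61341 = -5/8763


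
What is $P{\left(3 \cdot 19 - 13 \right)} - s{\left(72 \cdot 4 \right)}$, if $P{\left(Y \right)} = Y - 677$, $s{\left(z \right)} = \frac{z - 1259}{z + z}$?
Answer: $- \frac{363637}{576} \approx -631.31$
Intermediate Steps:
$s{\left(z \right)} = \frac{-1259 + z}{2 z}$
$P{\left(Y \right)} = -677 + Y$
$P{\left(3 \cdot 19 - 13 \right)} - s{\left(72 \cdot 4 \right)} = \left(-677 + \left(3 \cdot 19 - 13\right)\right) - \frac{-1259 + 72 \cdot 4}{2 \cdot 72 \cdot 4} = \left(-677 + \left(57 - 13\right)\right) - \frac{-1259 + 288}{2 \cdot 288} = \left(-677 + 44\right) - \frac{1}{2} \cdot \frac{1}{288} \left(-971\right) = -633 - - \frac{971}{576} = -633 + \frac{971}{576} = - \frac{363637}{576}$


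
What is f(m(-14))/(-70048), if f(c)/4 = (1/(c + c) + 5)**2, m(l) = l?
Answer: -19321/13729408 ≈ -0.0014073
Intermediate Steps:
f(c) = 4*(5 + 1/(2*c))**2 (f(c) = 4*(1/(c + c) + 5)**2 = 4*(1/(2*c) + 5)**2 = 4*(5 + 1/(2*c))**2)
f(m(-14))/(-70048) = ((1 + 10*(-14))**2/(-14)**2)/(-70048) = ((1 - 140)**2/196)*(-1/70048) = ((1/196)*(-139)**2)*(-1/70048) = ((1/196)*19321)*(-1/70048) = (19321/196)*(-1/70048) = -19321/13729408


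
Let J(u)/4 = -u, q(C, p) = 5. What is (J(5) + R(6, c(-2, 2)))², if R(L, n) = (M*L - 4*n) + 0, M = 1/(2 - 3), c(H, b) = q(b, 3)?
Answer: 2116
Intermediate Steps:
J(u) = -4*u (J(u) = 4*(-u) = -4*u)
c(H, b) = 5
M = -1 (M = 1/(-1) = -1)
R(L, n) = -L - 4*n (R(L, n) = (-L - 4*n) + 0 = -L - 4*n)
(J(5) + R(6, c(-2, 2)))² = (-4*5 + (-1*6 - 4*5))² = (-20 + (-6 - 20))² = (-20 - 26)² = (-46)² = 2116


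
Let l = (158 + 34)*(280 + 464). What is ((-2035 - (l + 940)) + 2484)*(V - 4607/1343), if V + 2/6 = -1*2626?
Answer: 89336605106/237 ≈ 3.7695e+8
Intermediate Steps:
l = 142848 (l = 192*744 = 142848)
V = -7879/3 (V = -⅓ - 1*2626 = -⅓ - 2626 = -7879/3 ≈ -2626.3)
((-2035 - (l + 940)) + 2484)*(V - 4607/1343) = ((-2035 - (142848 + 940)) + 2484)*(-7879/3 - 4607/1343) = ((-2035 - 1*143788) + 2484)*(-7879/3 - 4607*1/1343) = ((-2035 - 143788) + 2484)*(-7879/3 - 271/79) = (-145823 + 2484)*(-623254/237) = -143339*(-623254/237) = 89336605106/237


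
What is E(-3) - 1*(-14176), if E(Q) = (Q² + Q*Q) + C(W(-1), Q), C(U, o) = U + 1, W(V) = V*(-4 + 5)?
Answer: 14194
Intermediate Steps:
W(V) = V (W(V) = V*1 = V)
C(U, o) = 1 + U
E(Q) = 2*Q² (E(Q) = (Q² + Q*Q) + (1 - 1) = (Q² + Q²) + 0 = 2*Q² + 0 = 2*Q²)
E(-3) - 1*(-14176) = 2*(-3)² - 1*(-14176) = 2*9 + 14176 = 18 + 14176 = 14194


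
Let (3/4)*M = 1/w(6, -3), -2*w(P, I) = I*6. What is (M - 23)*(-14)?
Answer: 8638/27 ≈ 319.93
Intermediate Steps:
w(P, I) = -3*I (w(P, I) = -I*6/2 = -3*I)
M = 4/27 (M = 4/(3*((-3*(-3)))) = (4/3)/9 = (4/3)*(⅑) = 4/27 ≈ 0.14815)
(M - 23)*(-14) = (4/27 - 23)*(-14) = -617/27*(-14) = 8638/27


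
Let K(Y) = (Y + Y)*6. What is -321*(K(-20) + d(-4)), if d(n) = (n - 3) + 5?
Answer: 77682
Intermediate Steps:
d(n) = 2 + n (d(n) = (-3 + n) + 5 = 2 + n)
K(Y) = 12*Y (K(Y) = (2*Y)*6 = 12*Y)
-321*(K(-20) + d(-4)) = -321*(12*(-20) + (2 - 4)) = -321*(-240 - 2) = -321*(-242) = 77682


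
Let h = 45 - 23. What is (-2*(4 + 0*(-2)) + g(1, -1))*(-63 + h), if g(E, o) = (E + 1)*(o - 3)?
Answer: 656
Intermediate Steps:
g(E, o) = (1 + E)*(-3 + o)
h = 22
(-2*(4 + 0*(-2)) + g(1, -1))*(-63 + h) = (-2*(4 + 0*(-2)) + (-3 - 1 - 3*1 + 1*(-1)))*(-63 + 22) = (-2*(4 + 0) + (-3 - 1 - 3 - 1))*(-41) = (-2*4 - 8)*(-41) = (-8 - 8)*(-41) = -16*(-41) = 656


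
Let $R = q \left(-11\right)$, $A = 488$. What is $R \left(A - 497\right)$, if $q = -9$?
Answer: $-891$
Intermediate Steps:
$R = 99$ ($R = \left(-9\right) \left(-11\right) = 99$)
$R \left(A - 497\right) = 99 \left(488 - 497\right) = 99 \left(-9\right) = -891$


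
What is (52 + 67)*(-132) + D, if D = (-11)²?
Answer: -15587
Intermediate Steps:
D = 121
(52 + 67)*(-132) + D = (52 + 67)*(-132) + 121 = 119*(-132) + 121 = -15708 + 121 = -15587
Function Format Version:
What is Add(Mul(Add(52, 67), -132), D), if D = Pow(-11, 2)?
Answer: -15587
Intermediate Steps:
D = 121
Add(Mul(Add(52, 67), -132), D) = Add(Mul(Add(52, 67), -132), 121) = Add(Mul(119, -132), 121) = Add(-15708, 121) = -15587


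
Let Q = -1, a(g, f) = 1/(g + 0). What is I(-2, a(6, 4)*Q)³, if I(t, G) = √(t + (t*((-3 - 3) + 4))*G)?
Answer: -16*I*√6/9 ≈ -4.3546*I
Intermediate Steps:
a(g, f) = 1/g
I(t, G) = √(t - 2*G*t) (I(t, G) = √(t + (t*(-6 + 4))*G) = √(t + (t*(-2))*G) = √(t + (-2*t)*G) = √(t - 2*G*t))
I(-2, a(6, 4)*Q)³ = (√(-2*(1 - 2*(-1)/6)))³ = (√(-2*(1 - (-1)/3)))³ = (√(-2*(1 - 2*(-⅙))))³ = (√(-2*(1 + ⅓)))³ = (√(-2*4/3))³ = (√(-8/3))³ = (2*I*√6/3)³ = -16*I*√6/9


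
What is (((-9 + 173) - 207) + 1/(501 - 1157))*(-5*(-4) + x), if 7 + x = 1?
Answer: -197463/328 ≈ -602.02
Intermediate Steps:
x = -6 (x = -7 + 1 = -6)
(((-9 + 173) - 207) + 1/(501 - 1157))*(-5*(-4) + x) = (((-9 + 173) - 207) + 1/(501 - 1157))*(-5*(-4) - 6) = ((164 - 207) + 1/(-656))*(20 - 6) = (-43 - 1/656)*14 = -28209/656*14 = -197463/328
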